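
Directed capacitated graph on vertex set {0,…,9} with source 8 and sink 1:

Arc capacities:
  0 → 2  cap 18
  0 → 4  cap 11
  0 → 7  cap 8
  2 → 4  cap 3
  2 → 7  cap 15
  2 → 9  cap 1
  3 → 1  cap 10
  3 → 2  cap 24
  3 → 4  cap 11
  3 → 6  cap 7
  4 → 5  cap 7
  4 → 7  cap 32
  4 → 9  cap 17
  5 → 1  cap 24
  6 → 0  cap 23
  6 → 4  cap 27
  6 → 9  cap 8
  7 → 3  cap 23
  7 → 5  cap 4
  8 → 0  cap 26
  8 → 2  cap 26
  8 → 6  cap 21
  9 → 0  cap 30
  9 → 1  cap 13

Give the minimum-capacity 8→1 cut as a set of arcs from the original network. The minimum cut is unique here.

Min-cut arcs: {(3,1), (4,5), (7,5), (9,1)} (total capacity 34)

augment #1: 8→2→9→1 push 1
augment #2: 8→6→9→1 push 8
augment #3: 8→0→4→5→1 push 7
augment #4: 8→0→4→9→1 push 4
augment #5: 8→0→7→3→1 push 8
augment #6: 8→2→7→3→1 push 2
augment #7: 8→2→7→5→1 push 4
max flow = 34; residual-reachable set from 8 gives S-side
cut edges (S→T): {(3,1), (4,5), (7,5), (9,1)} total cap 34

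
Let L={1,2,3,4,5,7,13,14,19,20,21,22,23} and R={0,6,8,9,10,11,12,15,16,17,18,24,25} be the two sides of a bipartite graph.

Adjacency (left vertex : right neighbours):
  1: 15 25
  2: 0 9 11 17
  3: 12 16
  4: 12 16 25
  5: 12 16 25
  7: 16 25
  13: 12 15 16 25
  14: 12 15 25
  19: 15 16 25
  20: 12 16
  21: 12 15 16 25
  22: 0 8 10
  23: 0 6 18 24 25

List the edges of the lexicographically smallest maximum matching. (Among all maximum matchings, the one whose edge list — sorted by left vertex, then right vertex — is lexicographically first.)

Lex-smallest maximum matching: {(1,15), (2,0), (3,12), (4,16), (5,25), (22,8), (23,6)}

|M| = 7 (so the lex-smallest maximum matching has 7 edges)
process left vertices in ascending order; for each, take the smallest-labelled available neighbour that still permits 7 edges overall, or leave it unmatched if none does
lex-smallest matching: {1-15, 2-0, 3-12, 4-16, 5-25, 22-8, 23-6}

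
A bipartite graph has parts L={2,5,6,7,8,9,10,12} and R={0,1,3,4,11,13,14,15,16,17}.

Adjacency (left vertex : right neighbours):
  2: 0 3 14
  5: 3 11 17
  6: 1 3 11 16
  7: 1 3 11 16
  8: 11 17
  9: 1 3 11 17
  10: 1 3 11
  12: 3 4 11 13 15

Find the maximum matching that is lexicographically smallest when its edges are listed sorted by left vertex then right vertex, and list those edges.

Lex-smallest maximum matching: {(2,0), (5,3), (6,1), (7,16), (8,11), (9,17), (12,4)}

|M| = 7 (so the lex-smallest maximum matching has 7 edges)
process left vertices in ascending order; for each, take the smallest-labelled available neighbour that still permits 7 edges overall, or leave it unmatched if none does
lex-smallest matching: {2-0, 5-3, 6-1, 7-16, 8-11, 9-17, 12-4}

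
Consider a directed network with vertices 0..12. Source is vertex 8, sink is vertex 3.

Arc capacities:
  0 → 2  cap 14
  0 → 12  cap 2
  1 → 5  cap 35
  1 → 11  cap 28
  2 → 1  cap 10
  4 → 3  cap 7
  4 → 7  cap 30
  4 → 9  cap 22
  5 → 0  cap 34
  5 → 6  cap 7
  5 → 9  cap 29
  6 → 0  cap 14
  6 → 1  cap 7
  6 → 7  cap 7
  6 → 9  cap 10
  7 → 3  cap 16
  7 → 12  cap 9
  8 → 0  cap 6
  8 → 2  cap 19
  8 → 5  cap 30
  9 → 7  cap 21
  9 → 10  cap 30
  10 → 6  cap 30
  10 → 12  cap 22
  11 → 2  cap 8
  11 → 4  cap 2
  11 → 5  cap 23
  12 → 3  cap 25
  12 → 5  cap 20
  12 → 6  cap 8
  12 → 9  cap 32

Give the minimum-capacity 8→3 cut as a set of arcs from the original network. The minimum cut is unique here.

Min-cut arcs: {(0,12), (5,6), (5,9), (11,4)} (total capacity 40)

augment #1: 8→0→12→3 push 2
augment #2: 8→5→6→7→3 push 7
augment #3: 8→5→9→7→3 push 9
augment #4: 8→2→1→11→4→3 push 2
augment #5: 8→5→9→7→12→3 push 9
augment #6: 8→5→9→10→12→3 push 5
augment #7: 8→2→1→5→9→10→12→3 push 6
max flow = 40; residual-reachable set from 8 gives S-side
cut edges (S→T): {(0,12), (5,6), (5,9), (11,4)} total cap 40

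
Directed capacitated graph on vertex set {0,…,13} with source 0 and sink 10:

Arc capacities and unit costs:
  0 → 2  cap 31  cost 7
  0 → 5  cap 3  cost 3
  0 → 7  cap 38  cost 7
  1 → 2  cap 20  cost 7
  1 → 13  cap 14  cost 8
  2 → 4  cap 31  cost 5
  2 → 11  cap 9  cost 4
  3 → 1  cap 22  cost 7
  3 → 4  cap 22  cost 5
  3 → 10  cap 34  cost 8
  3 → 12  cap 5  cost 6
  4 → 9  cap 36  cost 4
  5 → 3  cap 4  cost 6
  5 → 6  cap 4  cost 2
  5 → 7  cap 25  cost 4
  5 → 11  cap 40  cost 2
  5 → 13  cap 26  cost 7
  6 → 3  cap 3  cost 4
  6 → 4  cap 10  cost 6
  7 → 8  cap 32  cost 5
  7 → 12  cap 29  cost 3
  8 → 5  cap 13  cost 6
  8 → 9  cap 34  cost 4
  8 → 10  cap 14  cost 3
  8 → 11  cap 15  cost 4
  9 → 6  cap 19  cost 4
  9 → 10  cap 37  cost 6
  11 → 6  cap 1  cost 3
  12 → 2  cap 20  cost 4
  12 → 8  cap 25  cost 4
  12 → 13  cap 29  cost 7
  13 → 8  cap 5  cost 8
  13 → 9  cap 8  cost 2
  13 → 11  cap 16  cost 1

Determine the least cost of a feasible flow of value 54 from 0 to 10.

shortest-cost path #1: 0→7→8→10 push 14 @ unit cost 15 (adds 210)
shortest-cost path #2: 0→5→3→10 push 3 @ unit cost 17 (adds 51)
shortest-cost path #3: 0→2→4→9→10 push 31 @ unit cost 22 (adds 682)
shortest-cost path #4: 0→7→8→9→10 push 6 @ unit cost 22 (adds 132)
total cost = 1075

Minimum cost for 54 units: 1075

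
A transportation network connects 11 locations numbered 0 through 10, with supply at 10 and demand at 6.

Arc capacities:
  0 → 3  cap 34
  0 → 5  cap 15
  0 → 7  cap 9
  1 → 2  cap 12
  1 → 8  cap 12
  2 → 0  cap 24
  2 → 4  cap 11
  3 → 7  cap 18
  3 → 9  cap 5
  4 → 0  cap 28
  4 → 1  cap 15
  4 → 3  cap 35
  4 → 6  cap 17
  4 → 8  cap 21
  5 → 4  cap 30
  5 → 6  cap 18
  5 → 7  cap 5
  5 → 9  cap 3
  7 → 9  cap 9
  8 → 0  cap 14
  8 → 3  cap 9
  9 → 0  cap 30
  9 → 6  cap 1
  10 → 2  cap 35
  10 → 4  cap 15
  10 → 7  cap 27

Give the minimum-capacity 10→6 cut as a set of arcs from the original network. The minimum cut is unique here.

augment #1: 10→4→6 push 15
augment #2: 10→2→4→6 push 2
augment #3: 10→7→9→6 push 1
augment #4: 10→2→0→5→6 push 15
max flow = 33; residual-reachable set from 10 gives S-side
cut edges (S→T): {(0,5), (4,6), (9,6)} total cap 33

Min-cut arcs: {(0,5), (4,6), (9,6)} (total capacity 33)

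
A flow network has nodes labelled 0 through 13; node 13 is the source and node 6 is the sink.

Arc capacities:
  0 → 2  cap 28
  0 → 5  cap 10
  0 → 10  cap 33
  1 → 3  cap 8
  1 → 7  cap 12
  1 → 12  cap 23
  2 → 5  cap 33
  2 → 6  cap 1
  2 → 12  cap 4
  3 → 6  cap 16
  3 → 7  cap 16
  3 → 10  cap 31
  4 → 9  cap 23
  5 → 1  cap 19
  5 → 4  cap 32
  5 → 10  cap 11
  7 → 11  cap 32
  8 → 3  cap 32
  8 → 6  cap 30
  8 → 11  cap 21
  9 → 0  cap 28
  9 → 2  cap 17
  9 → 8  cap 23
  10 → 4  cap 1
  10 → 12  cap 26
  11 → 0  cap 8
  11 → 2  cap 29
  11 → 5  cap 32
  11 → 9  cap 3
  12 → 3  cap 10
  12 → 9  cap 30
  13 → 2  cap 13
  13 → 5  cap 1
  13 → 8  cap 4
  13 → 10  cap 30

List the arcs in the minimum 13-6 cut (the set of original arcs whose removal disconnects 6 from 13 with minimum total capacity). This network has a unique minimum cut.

Min-cut arcs: {(2,6), (3,6), (9,8), (13,8)} (total capacity 44)

augment #1: 13→2→6 push 1
augment #2: 13→8→6 push 4
augment #3: 13→2→12→3→6 push 4
augment #4: 13→5→1→3→6 push 1
augment #5: 13→10→12→3→6 push 6
augment #6: 13→2→5→1→3→6 push 5
augment #7: 13→10→4→9→8→6 push 1
augment #8: 13→10→12→9→8→6 push 20
augment #9: 13→2→5→4→9→8→6 push 2
max flow = 44; residual-reachable set from 13 gives S-side
cut edges (S→T): {(2,6), (3,6), (9,8), (13,8)} total cap 44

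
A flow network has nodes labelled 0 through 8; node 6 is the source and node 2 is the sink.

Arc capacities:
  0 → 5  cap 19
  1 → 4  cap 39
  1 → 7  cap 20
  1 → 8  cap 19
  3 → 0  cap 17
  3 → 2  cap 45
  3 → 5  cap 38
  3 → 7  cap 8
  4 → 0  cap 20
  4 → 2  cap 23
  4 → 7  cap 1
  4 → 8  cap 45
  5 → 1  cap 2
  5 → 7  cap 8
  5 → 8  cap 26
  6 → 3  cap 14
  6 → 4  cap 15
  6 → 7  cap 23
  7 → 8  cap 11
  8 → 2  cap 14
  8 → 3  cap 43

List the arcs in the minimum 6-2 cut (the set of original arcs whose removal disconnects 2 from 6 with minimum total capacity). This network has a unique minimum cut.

augment #1: 6→3→2 push 14
augment #2: 6→4→2 push 15
augment #3: 6→7→8→2 push 11
max flow = 40; residual-reachable set from 6 gives S-side
cut edges (S→T): {(6,3), (6,4), (7,8)} total cap 40

Min-cut arcs: {(6,3), (6,4), (7,8)} (total capacity 40)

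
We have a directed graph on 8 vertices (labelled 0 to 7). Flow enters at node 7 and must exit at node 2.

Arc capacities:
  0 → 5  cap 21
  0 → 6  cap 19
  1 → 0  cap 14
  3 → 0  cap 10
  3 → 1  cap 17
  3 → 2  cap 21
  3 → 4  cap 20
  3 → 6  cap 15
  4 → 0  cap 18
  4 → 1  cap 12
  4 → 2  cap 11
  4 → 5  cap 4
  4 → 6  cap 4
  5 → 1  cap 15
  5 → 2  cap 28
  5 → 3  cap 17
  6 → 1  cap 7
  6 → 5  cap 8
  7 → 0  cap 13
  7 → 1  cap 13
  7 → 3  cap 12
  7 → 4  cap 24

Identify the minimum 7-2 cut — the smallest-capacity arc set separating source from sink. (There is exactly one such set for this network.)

Min-cut arcs: {(0,5), (4,2), (4,5), (6,5), (7,3)} (total capacity 56)

augment #1: 7→3→2 push 12
augment #2: 7→4→2 push 11
augment #3: 7→0→5→2 push 13
augment #4: 7→4→5→2 push 4
augment #5: 7→1→0→5→2 push 8
augment #6: 7→4→6→5→2 push 3
augment #7: 7→4→6→5→3→2 push 1
augment #8: 7→1→0→6→5→3→2 push 4
max flow = 56; residual-reachable set from 7 gives S-side
cut edges (S→T): {(0,5), (4,2), (4,5), (6,5), (7,3)} total cap 56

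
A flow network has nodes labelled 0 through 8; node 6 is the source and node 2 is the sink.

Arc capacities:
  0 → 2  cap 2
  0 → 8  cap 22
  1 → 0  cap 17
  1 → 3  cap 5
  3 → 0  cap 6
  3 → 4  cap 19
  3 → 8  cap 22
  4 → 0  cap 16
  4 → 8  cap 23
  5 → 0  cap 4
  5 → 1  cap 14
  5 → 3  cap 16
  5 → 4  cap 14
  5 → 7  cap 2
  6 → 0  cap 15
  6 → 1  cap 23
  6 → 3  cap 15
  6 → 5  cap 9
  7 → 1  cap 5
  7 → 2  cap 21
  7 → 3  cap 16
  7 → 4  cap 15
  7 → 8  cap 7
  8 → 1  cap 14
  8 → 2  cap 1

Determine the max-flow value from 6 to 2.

Maximum flow value: 5

augment #1: 6→0→2 bottleneck 2, total now 2
augment #2: 6→0→8→2 bottleneck 1, total now 3
augment #3: 6→5→7→2 bottleneck 2, total now 5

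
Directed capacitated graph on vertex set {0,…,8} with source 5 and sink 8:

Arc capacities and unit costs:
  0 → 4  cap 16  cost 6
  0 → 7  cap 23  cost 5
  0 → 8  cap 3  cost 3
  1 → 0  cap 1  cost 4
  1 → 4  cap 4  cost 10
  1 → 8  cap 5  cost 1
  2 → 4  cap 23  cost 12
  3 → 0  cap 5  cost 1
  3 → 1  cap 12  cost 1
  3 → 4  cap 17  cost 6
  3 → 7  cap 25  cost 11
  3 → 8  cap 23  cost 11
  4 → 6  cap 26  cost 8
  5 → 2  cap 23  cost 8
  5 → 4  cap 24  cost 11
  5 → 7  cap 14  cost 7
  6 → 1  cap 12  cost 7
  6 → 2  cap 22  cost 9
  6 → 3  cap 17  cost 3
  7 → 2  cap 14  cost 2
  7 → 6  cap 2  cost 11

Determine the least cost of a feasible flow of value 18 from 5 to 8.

shortest-cost path #1: 5→7→6→3→1→8 push 2 @ unit cost 23 (adds 46)
shortest-cost path #2: 5→4→6→3→1→8 push 3 @ unit cost 24 (adds 72)
shortest-cost path #3: 5→4→6→3→0→8 push 3 @ unit cost 26 (adds 78)
shortest-cost path #4: 5→4→6→3→8 push 9 @ unit cost 33 (adds 297)
shortest-cost path #5: 5→4→6→1→3→8 push 1 @ unit cost 36 (adds 36)
total cost = 529

Minimum cost for 18 units: 529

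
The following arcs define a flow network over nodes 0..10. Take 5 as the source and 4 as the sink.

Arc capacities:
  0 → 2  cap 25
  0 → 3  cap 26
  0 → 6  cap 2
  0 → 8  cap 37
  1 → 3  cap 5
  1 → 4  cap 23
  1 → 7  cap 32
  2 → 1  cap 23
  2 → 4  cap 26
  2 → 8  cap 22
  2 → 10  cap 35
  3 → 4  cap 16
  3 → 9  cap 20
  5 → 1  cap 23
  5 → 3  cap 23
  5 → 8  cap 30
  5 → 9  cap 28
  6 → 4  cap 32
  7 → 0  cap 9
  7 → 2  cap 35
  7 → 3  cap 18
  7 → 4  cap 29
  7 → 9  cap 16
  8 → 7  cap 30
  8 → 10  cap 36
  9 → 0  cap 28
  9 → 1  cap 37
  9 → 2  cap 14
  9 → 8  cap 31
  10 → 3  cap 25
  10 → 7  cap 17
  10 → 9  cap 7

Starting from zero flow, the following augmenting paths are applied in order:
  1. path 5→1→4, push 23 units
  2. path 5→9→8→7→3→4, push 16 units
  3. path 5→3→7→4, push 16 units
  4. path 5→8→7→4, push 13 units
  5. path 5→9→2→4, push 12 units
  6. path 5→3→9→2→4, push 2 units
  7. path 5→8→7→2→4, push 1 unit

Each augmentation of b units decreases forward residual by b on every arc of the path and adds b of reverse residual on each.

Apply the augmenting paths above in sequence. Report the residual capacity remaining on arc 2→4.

Residual capacity of (2,4): 11

after path 1 (5→1→4, push 23): res(2,4)=26
after path 2 (5→9→8→7→3→4, push 16): res(2,4)=26
after path 3 (5→3→7→4, push 16): res(2,4)=26
after path 4 (5→8→7→4, push 13): res(2,4)=26
after path 5 (5→9→2→4, push 12): res(2,4)=14
after path 6 (5→3→9→2→4, push 2): res(2,4)=12
after path 7 (5→8→7→2→4, push 1): res(2,4)=11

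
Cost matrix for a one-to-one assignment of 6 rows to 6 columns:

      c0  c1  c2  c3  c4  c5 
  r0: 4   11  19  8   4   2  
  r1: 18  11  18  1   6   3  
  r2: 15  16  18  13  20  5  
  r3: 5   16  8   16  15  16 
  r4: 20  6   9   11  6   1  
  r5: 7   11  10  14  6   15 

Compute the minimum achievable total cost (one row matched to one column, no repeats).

Minimum assignment cost: 30

optimal assignment: row0→col0 (cost 4), row1→col3 (cost 1), row2→col5 (cost 5), row3→col2 (cost 8), row4→col1 (cost 6), row5→col4 (cost 6)
total = 4 + 1 + 5 + 8 + 6 + 6 = 30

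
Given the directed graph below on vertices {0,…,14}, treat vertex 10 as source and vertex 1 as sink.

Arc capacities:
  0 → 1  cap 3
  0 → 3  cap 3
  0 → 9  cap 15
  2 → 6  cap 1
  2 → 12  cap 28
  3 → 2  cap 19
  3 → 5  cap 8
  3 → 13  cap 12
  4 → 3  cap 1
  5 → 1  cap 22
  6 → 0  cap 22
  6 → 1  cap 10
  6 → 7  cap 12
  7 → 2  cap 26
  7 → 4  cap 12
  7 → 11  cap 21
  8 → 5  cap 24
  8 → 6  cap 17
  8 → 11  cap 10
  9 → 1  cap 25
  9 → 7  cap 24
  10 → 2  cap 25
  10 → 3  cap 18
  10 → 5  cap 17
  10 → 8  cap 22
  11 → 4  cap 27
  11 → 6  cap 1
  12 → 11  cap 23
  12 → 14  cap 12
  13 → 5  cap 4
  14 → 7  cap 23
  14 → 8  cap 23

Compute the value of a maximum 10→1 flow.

Maximum flow value: 41

augment #1: 10→5→1 bottleneck 17, total now 17
augment #2: 10→2→6→1 bottleneck 1, total now 18
augment #3: 10→3→5→1 bottleneck 5, total now 23
augment #4: 10→8→6→1 bottleneck 9, total now 32
augment #5: 10→8→6→0→1 bottleneck 3, total now 35
augment #6: 10→8→6→0→9→1 bottleneck 5, total now 40
augment #7: 10→8→11→6→0→9→1 bottleneck 1, total now 41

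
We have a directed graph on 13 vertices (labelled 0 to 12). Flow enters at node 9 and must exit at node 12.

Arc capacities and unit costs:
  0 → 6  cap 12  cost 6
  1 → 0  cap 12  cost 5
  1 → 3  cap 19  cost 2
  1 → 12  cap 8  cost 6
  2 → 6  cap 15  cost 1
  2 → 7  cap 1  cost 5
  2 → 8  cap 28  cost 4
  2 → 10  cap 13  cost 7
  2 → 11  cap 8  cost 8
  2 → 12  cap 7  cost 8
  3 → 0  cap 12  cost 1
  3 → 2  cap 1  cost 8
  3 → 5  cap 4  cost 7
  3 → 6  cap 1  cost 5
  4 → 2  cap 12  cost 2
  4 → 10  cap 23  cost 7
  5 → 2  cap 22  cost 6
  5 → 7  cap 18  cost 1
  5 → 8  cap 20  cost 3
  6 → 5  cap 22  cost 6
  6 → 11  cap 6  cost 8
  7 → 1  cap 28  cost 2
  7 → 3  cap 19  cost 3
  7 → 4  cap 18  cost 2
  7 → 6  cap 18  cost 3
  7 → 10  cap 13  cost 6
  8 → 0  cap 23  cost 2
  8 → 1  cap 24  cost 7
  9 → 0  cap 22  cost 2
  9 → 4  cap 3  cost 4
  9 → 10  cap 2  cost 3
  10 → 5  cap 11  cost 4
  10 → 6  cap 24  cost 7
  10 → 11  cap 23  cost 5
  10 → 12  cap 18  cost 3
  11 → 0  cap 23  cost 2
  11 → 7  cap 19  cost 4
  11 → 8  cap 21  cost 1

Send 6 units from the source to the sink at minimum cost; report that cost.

Minimum cost for 6 units: 77

shortest-cost path #1: 9→10→12 push 2 @ unit cost 6 (adds 12)
shortest-cost path #2: 9→4→10→12 push 3 @ unit cost 14 (adds 42)
shortest-cost path #3: 9→0→6→5→7→1→12 push 1 @ unit cost 23 (adds 23)
total cost = 77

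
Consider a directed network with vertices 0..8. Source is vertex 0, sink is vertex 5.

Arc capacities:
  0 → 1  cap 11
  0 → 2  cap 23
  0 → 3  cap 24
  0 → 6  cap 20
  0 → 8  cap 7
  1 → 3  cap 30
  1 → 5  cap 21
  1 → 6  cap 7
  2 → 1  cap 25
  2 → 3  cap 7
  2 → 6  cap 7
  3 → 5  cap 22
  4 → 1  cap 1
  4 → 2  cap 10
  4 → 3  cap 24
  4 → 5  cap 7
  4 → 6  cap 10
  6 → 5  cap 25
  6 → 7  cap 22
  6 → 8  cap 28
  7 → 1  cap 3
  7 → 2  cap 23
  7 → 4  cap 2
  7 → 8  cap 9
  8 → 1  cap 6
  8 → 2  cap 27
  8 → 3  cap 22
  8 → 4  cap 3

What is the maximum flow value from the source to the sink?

Maximum flow value: 73

augment #1: 0→1→5 bottleneck 11, total now 11
augment #2: 0→3→5 bottleneck 22, total now 33
augment #3: 0→6→5 bottleneck 20, total now 53
augment #4: 0→2→1→5 bottleneck 10, total now 63
augment #5: 0→2→6→5 bottleneck 5, total now 68
augment #6: 0→8→4→5 bottleneck 3, total now 71
augment #7: 0→2→6→7→4→5 bottleneck 2, total now 73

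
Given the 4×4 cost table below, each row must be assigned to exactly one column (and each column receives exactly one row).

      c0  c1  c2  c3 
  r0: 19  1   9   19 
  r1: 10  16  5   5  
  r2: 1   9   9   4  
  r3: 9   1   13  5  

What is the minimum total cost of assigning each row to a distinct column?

Minimum assignment cost: 12

optimal assignment: row0→col1 (cost 1), row1→col2 (cost 5), row2→col0 (cost 1), row3→col3 (cost 5)
total = 1 + 5 + 1 + 5 = 12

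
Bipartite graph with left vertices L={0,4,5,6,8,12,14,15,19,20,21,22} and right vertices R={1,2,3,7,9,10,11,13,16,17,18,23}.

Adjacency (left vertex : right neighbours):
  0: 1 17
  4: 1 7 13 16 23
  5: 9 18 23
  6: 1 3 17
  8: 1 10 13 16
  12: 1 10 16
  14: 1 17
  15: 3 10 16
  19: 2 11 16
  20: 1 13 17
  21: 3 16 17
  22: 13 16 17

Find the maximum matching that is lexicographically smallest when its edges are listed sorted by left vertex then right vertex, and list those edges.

|M| = 9 (so the lex-smallest maximum matching has 9 edges)
process left vertices in ascending order; for each, take the smallest-labelled available neighbour that still permits 9 edges overall, or leave it unmatched if none does
lex-smallest matching: {0-1, 4-7, 5-9, 6-3, 8-10, 12-16, 14-17, 19-2, 20-13}

Lex-smallest maximum matching: {(0,1), (4,7), (5,9), (6,3), (8,10), (12,16), (14,17), (19,2), (20,13)}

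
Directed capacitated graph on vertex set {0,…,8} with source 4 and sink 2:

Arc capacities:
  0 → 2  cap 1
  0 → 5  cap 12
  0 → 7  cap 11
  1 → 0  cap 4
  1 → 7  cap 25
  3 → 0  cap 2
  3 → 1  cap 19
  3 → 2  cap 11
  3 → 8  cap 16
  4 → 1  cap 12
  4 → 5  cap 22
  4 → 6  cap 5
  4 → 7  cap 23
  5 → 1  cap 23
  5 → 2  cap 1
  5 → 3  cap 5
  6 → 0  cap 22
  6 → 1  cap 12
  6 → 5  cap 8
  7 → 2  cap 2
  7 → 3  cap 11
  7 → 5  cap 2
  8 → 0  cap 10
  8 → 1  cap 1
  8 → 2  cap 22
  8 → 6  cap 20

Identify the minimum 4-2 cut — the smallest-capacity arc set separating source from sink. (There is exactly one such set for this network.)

Min-cut arcs: {(0,2), (5,2), (5,3), (7,2), (7,3)} (total capacity 20)

augment #1: 4→5→2 push 1
augment #2: 4→7→2 push 2
augment #3: 4→1→0→2 push 1
augment #4: 4→5→3→2 push 5
augment #5: 4→7→3→2 push 6
augment #6: 4→7→3→8→2 push 5
max flow = 20; residual-reachable set from 4 gives S-side
cut edges (S→T): {(0,2), (5,2), (5,3), (7,2), (7,3)} total cap 20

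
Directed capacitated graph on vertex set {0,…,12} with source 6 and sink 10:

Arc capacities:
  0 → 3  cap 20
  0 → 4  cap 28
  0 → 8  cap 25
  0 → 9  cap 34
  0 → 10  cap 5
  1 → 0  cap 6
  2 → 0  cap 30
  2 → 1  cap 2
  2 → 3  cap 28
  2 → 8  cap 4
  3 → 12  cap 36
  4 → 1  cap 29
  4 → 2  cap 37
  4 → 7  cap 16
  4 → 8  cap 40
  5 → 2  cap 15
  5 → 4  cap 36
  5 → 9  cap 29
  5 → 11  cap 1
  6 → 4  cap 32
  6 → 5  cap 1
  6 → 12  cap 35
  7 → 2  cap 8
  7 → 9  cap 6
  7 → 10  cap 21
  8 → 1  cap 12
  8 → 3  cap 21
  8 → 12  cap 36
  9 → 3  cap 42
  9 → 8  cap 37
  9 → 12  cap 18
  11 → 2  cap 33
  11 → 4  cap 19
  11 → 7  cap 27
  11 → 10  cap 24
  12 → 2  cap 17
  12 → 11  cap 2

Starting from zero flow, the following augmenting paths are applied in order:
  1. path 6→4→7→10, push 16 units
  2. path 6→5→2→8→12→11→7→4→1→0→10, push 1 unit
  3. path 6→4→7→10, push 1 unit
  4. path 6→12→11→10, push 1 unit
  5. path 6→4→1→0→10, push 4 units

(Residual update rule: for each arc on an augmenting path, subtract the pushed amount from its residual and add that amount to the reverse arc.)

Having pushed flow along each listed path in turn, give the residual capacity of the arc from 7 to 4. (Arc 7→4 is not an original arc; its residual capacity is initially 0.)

after path 1 (6→4→7→10, push 16): res(7,4)=16
after path 2 (6→5→2→8→12→11→7→4→1→0→10, push 1): res(7,4)=15
after path 3 (6→4→7→10, push 1): res(7,4)=16
after path 4 (6→12→11→10, push 1): res(7,4)=16
after path 5 (6→4→1→0→10, push 4): res(7,4)=16

Residual capacity of (7,4): 16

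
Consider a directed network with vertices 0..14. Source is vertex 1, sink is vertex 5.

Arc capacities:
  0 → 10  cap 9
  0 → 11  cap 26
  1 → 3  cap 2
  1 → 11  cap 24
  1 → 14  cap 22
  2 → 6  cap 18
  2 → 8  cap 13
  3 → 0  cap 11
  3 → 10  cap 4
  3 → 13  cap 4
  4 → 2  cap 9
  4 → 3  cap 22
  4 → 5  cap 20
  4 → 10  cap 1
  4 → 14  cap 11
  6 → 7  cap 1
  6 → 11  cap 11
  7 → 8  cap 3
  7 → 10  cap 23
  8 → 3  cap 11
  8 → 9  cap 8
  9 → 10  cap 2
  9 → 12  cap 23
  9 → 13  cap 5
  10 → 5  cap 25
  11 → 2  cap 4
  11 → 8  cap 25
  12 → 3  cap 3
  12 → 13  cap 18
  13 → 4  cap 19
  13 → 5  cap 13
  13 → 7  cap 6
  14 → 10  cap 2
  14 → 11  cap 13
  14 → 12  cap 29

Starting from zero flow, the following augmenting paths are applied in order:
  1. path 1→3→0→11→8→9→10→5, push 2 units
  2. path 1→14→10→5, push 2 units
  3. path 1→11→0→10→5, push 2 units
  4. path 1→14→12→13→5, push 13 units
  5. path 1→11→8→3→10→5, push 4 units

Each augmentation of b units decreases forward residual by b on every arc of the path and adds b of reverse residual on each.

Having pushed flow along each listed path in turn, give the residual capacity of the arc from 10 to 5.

Residual capacity of (10,5): 15

after path 1 (1→3→0→11→8→9→10→5, push 2): res(10,5)=23
after path 2 (1→14→10→5, push 2): res(10,5)=21
after path 3 (1→11→0→10→5, push 2): res(10,5)=19
after path 4 (1→14→12→13→5, push 13): res(10,5)=19
after path 5 (1→11→8→3→10→5, push 4): res(10,5)=15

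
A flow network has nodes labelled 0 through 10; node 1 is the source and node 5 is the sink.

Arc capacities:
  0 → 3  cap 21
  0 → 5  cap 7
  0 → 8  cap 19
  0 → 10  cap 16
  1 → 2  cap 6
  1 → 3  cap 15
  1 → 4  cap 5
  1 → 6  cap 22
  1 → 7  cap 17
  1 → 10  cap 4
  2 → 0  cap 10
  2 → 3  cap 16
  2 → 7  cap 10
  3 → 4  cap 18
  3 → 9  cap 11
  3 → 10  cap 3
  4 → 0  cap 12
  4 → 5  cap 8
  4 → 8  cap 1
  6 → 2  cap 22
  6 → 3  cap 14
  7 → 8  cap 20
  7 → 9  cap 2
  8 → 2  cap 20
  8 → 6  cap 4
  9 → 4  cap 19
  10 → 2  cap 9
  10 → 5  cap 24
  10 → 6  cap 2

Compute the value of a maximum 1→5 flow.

Maximum flow value: 37

augment #1: 1→4→5 bottleneck 5, total now 5
augment #2: 1→10→5 bottleneck 4, total now 9
augment #3: 1→2→0→5 bottleneck 6, total now 15
augment #4: 1→3→4→5 bottleneck 3, total now 18
augment #5: 1→3→10→5 bottleneck 3, total now 21
augment #6: 1→3→4→0→5 bottleneck 1, total now 22
augment #7: 1→3→4→0→10→5 bottleneck 8, total now 30
augment #8: 1→6→2→0→10→5 bottleneck 4, total now 34
augment #9: 1→6→3→4→0→10→5 bottleneck 3, total now 37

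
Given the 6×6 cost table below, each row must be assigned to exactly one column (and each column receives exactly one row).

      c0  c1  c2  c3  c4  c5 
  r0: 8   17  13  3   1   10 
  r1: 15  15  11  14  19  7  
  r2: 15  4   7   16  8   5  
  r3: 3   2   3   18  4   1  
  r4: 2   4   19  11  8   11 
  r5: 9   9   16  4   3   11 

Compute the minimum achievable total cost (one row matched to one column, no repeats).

optimal assignment: row0→col4 (cost 1), row1→col5 (cost 7), row2→col1 (cost 4), row3→col2 (cost 3), row4→col0 (cost 2), row5→col3 (cost 4)
total = 1 + 7 + 4 + 3 + 2 + 4 = 21

Minimum assignment cost: 21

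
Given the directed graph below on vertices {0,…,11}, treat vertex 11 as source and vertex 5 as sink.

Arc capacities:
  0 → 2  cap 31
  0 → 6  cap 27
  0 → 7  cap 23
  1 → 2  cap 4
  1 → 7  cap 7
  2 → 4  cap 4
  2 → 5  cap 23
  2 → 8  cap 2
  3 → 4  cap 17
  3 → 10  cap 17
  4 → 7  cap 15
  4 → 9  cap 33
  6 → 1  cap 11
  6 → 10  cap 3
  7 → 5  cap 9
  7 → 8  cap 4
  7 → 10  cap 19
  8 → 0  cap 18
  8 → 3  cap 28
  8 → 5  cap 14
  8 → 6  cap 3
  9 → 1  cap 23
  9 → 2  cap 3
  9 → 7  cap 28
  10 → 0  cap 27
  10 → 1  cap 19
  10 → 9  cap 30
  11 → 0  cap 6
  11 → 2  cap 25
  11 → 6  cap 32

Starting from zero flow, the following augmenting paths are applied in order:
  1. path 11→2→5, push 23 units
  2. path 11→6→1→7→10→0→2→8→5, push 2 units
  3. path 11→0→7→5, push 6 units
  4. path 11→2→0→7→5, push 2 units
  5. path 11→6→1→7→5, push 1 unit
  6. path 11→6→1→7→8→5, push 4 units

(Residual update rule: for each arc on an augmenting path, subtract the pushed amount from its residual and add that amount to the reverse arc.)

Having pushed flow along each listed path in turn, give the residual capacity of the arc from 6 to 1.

after path 1 (11→2→5, push 23): res(6,1)=11
after path 2 (11→6→1→7→10→0→2→8→5, push 2): res(6,1)=9
after path 3 (11→0→7→5, push 6): res(6,1)=9
after path 4 (11→2→0→7→5, push 2): res(6,1)=9
after path 5 (11→6→1→7→5, push 1): res(6,1)=8
after path 6 (11→6→1→7→8→5, push 4): res(6,1)=4

Residual capacity of (6,1): 4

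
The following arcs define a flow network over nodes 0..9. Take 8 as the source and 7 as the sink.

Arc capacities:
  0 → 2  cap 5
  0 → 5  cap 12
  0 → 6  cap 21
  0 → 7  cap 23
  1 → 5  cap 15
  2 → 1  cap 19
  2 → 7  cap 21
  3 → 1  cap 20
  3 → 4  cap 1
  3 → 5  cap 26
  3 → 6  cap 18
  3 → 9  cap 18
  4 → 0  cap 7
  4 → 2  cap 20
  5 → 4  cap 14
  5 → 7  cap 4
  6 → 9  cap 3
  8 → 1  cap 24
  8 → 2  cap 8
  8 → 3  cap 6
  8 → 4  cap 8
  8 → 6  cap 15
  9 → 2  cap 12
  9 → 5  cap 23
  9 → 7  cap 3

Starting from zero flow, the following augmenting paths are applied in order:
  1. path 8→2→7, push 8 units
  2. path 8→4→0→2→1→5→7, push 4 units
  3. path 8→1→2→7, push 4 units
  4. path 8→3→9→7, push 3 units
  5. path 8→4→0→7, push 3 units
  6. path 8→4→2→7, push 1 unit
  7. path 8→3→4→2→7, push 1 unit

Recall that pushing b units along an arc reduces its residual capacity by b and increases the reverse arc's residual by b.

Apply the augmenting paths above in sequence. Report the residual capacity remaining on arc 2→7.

Residual capacity of (2,7): 7

after path 1 (8→2→7, push 8): res(2,7)=13
after path 2 (8→4→0→2→1→5→7, push 4): res(2,7)=13
after path 3 (8→1→2→7, push 4): res(2,7)=9
after path 4 (8→3→9→7, push 3): res(2,7)=9
after path 5 (8→4→0→7, push 3): res(2,7)=9
after path 6 (8→4→2→7, push 1): res(2,7)=8
after path 7 (8→3→4→2→7, push 1): res(2,7)=7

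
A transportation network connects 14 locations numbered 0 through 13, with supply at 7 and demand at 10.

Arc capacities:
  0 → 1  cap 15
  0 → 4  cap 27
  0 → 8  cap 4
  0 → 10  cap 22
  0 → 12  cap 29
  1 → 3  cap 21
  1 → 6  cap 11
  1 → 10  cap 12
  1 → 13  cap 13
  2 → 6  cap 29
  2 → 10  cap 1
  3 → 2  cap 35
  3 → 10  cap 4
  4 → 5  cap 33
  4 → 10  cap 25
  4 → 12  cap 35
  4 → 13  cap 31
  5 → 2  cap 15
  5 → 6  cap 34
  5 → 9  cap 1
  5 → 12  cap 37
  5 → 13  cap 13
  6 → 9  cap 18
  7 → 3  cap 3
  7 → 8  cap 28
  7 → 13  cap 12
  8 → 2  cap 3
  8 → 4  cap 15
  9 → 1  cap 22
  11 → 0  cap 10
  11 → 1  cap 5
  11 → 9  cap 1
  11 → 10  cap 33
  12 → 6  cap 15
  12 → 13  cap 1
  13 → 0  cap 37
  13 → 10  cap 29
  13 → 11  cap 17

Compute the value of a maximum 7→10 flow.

augment #1: 7→3→10 bottleneck 3, total now 3
augment #2: 7→13→10 bottleneck 12, total now 15
augment #3: 7→8→2→10 bottleneck 1, total now 16
augment #4: 7→8→4→10 bottleneck 15, total now 31
augment #5: 7→8→2→6→9→1→10 bottleneck 2, total now 33

Maximum flow value: 33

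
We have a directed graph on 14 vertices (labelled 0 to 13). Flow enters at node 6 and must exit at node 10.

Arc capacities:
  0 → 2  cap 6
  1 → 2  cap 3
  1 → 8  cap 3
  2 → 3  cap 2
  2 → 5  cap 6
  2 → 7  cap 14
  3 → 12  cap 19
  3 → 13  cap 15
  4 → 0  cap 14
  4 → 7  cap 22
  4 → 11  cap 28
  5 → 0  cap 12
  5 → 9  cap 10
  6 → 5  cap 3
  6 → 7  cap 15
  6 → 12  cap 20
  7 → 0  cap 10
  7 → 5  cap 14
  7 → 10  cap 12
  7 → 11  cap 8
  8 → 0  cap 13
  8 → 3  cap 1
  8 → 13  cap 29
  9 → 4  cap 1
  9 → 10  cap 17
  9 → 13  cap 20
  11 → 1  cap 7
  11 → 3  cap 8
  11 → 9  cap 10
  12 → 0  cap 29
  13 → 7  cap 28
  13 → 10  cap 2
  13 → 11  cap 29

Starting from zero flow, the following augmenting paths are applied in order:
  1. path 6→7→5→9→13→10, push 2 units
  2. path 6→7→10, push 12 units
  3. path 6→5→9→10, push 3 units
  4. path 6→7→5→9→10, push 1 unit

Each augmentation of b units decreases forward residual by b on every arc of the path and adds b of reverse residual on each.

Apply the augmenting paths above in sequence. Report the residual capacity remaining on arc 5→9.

Residual capacity of (5,9): 4

after path 1 (6→7→5→9→13→10, push 2): res(5,9)=8
after path 2 (6→7→10, push 12): res(5,9)=8
after path 3 (6→5→9→10, push 3): res(5,9)=5
after path 4 (6→7→5→9→10, push 1): res(5,9)=4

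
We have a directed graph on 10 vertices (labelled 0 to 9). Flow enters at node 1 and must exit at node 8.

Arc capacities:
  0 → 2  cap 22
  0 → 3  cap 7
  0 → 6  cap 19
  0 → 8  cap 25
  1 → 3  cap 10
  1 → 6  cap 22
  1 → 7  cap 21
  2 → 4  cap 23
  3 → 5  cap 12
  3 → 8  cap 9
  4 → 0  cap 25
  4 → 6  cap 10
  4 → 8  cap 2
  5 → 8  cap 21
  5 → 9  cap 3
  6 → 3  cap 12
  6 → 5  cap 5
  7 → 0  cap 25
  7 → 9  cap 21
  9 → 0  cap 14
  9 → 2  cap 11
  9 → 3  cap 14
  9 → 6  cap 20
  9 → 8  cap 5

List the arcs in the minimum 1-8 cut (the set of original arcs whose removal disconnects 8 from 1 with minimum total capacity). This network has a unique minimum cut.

augment #1: 1→3→8 push 9
augment #2: 1→3→5→8 push 1
augment #3: 1→6→5→8 push 5
augment #4: 1→7→0→8 push 21
augment #5: 1→6→3→5→8 push 11
max flow = 47; residual-reachable set from 1 gives S-side
cut edges (S→T): {(1,7), (3,5), (3,8), (6,5)} total cap 47

Min-cut arcs: {(1,7), (3,5), (3,8), (6,5)} (total capacity 47)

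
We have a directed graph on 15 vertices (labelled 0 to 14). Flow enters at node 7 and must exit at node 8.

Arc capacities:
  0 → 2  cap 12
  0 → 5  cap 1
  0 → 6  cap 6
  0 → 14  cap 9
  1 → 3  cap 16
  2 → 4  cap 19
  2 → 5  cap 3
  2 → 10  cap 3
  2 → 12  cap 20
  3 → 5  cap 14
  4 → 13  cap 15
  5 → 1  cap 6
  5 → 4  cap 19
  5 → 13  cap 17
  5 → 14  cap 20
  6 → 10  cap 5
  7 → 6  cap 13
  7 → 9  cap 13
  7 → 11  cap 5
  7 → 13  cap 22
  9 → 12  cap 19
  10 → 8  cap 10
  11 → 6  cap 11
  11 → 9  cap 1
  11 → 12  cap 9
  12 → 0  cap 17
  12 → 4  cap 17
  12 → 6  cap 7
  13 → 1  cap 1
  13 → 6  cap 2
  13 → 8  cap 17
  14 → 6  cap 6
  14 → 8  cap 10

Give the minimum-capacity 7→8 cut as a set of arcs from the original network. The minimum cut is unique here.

Min-cut arcs: {(2,10), (6,10), (13,8), (14,8)} (total capacity 35)

augment #1: 7→13→8 push 17
augment #2: 7→6→10→8 push 5
augment #3: 7→9→12→0→14→8 push 9
augment #4: 7→9→12→0→2→10→8 push 3
augment #5: 7→9→12→0→5→14→8 push 1
max flow = 35; residual-reachable set from 7 gives S-side
cut edges (S→T): {(2,10), (6,10), (13,8), (14,8)} total cap 35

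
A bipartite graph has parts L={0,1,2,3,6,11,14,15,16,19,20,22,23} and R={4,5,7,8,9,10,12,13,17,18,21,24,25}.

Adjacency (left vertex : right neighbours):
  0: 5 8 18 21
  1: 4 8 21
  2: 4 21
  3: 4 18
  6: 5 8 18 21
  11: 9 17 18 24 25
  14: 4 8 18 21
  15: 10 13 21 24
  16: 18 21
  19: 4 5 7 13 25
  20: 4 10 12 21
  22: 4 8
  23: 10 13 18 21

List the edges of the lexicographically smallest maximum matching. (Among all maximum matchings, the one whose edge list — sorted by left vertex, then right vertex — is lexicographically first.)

|M| = 10 (so the lex-smallest maximum matching has 10 edges)
process left vertices in ascending order; for each, take the smallest-labelled available neighbour that still permits 10 edges overall, or leave it unmatched if none does
lex-smallest matching: {0-5, 1-4, 2-21, 3-18, 6-8, 11-9, 15-10, 19-7, 20-12, 23-13}

Lex-smallest maximum matching: {(0,5), (1,4), (2,21), (3,18), (6,8), (11,9), (15,10), (19,7), (20,12), (23,13)}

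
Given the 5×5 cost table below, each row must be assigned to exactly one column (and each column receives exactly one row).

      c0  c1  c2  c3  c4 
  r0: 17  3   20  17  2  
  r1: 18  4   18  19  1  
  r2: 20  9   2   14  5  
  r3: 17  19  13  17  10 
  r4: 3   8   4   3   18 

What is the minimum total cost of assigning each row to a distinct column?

one of 2 optimal assignments: row0→col1 (cost 3), row1→col4 (cost 1), row2→col2 (cost 2), row3→col0 (cost 17), row4→col3 (cost 3)
total = 3 + 1 + 2 + 17 + 3 = 26

Minimum assignment cost: 26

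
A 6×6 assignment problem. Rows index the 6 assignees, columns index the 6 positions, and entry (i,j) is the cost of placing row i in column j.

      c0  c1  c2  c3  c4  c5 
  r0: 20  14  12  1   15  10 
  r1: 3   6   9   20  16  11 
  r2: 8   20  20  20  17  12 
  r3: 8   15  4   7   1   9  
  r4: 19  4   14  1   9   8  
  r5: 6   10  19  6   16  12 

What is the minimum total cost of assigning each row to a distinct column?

Minimum assignment cost: 33

optimal assignment: row0→col3 (cost 1), row1→col2 (cost 9), row2→col5 (cost 12), row3→col4 (cost 1), row4→col1 (cost 4), row5→col0 (cost 6)
total = 1 + 9 + 12 + 1 + 4 + 6 = 33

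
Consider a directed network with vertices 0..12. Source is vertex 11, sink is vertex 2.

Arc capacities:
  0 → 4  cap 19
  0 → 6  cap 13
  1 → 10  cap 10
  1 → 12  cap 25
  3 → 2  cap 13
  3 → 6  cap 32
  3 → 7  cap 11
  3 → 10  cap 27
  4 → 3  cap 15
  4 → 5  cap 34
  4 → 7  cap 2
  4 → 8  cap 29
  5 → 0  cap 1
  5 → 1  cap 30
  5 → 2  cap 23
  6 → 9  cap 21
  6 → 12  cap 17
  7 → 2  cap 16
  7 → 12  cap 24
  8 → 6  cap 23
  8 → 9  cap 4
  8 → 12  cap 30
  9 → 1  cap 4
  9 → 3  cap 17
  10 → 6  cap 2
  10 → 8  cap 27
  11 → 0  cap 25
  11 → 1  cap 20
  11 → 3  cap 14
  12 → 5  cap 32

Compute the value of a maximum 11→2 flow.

Maximum flow value: 49

augment #1: 11→3→2 bottleneck 13, total now 13
augment #2: 11→3→7→2 bottleneck 1, total now 14
augment #3: 11→0→4→5→2 bottleneck 19, total now 33
augment #4: 11→1→12→5→2 bottleneck 4, total now 37
augment #5: 11→0→6→9→3→7→2 bottleneck 6, total now 43
augment #6: 11→1→12→5→4→7→2 bottleneck 2, total now 45
augment #7: 11→1→10→6→9→3→7→2 bottleneck 2, total now 47
augment #8: 11→1→10→8→9→3→7→2 bottleneck 2, total now 49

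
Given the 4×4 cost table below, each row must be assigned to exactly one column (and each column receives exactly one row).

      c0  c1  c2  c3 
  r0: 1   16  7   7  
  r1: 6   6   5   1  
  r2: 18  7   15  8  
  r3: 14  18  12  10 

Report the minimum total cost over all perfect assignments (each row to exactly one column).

optimal assignment: row0→col0 (cost 1), row1→col3 (cost 1), row2→col1 (cost 7), row3→col2 (cost 12)
total = 1 + 1 + 7 + 12 = 21

Minimum assignment cost: 21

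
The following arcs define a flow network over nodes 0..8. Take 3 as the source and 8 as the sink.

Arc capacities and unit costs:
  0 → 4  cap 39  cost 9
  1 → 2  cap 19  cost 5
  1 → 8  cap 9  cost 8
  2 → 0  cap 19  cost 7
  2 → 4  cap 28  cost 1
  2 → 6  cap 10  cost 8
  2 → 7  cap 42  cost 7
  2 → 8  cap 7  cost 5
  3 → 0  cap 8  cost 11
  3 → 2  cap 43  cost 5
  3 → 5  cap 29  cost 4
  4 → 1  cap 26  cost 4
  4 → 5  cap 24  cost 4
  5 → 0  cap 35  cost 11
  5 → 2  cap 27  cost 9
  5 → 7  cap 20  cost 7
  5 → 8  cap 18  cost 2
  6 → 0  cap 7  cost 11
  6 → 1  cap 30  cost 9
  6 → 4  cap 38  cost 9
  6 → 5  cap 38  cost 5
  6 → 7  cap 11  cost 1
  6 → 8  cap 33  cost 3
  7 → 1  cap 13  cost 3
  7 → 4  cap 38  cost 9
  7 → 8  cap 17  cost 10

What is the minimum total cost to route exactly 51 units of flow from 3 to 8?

shortest-cost path #1: 3→5→8 push 18 @ unit cost 6 (adds 108)
shortest-cost path #2: 3→2→8 push 7 @ unit cost 10 (adds 70)
shortest-cost path #3: 3→2→6→8 push 10 @ unit cost 16 (adds 160)
shortest-cost path #4: 3→2→4→1→8 push 9 @ unit cost 18 (adds 162)
shortest-cost path #5: 3→5→7→8 push 7 @ unit cost 21 (adds 147)
total cost = 647

Minimum cost for 51 units: 647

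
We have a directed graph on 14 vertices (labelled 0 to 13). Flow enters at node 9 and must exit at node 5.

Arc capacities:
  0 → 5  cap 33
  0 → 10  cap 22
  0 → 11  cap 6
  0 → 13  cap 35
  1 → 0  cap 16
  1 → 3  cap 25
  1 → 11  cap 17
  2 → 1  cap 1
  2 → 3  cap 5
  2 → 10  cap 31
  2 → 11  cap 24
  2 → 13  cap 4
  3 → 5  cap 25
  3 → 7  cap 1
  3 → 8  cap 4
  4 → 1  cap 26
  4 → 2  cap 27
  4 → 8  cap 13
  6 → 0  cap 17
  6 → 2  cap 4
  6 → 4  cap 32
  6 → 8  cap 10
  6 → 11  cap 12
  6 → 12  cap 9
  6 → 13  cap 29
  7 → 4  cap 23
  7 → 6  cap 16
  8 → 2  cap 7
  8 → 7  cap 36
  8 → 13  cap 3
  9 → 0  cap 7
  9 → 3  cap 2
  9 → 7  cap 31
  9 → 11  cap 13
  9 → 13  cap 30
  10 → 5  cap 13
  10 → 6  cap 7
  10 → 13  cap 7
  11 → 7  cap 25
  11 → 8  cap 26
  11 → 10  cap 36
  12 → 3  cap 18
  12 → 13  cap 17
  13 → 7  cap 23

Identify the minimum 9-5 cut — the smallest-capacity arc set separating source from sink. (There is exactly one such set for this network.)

Min-cut arcs: {(7,4), (7,6), (9,0), (9,3), (9,11)} (total capacity 61)

augment #1: 9→0→5 push 7
augment #2: 9→3→5 push 2
augment #3: 9→11→10→5 push 13
augment #4: 9→7→6→0→5 push 16
augment #5: 9→7→4→1→0→5 push 10
augment #6: 9→7→4→1→3→5 push 5
augment #7: 9→13→7→4→1→3→5 push 8
max flow = 61; residual-reachable set from 9 gives S-side
cut edges (S→T): {(7,4), (7,6), (9,0), (9,3), (9,11)} total cap 61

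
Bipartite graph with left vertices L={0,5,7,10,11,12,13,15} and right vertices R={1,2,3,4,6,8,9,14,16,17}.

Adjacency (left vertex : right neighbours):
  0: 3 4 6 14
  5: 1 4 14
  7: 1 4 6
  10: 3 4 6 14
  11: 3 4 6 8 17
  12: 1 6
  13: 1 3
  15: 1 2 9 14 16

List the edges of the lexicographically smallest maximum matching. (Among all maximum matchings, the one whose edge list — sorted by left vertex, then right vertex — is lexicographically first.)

Lex-smallest maximum matching: {(0,3), (5,1), (7,4), (10,14), (11,8), (12,6), (15,2)}

|M| = 7 (so the lex-smallest maximum matching has 7 edges)
process left vertices in ascending order; for each, take the smallest-labelled available neighbour that still permits 7 edges overall, or leave it unmatched if none does
lex-smallest matching: {0-3, 5-1, 7-4, 10-14, 11-8, 12-6, 15-2}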